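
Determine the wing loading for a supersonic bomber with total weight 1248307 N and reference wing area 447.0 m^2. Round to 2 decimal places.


Step 1: Wing loading = W / S = 1248307 / 447.0
Step 2: Wing loading = 2792.63 N/m^2

2792.63


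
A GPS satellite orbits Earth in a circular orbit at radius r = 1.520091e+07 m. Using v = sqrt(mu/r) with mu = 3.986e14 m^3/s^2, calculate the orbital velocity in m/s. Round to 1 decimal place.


Step 1: mu / r = 3.986e14 / 1.520091e+07 = 26222114.3339
Step 2: v = sqrt(26222114.3339) = 5120.8 m/s

5120.8


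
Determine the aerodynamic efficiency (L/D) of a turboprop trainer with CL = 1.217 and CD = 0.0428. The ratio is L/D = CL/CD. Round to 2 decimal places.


Step 1: L/D = CL / CD = 1.217 / 0.0428
Step 2: L/D = 28.43

28.43


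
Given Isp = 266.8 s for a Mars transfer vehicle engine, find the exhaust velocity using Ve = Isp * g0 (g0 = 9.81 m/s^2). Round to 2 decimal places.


Step 1: Ve = Isp * g0 = 266.8 * 9.81
Step 2: Ve = 2617.31 m/s

2617.31


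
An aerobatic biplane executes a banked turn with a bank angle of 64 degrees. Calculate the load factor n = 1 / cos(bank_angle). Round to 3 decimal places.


Step 1: Convert 64 degrees to radians = 1.117011
Step 2: cos(64 deg) = 0.438371
Step 3: n = 1 / 0.438371 = 2.281

2.281


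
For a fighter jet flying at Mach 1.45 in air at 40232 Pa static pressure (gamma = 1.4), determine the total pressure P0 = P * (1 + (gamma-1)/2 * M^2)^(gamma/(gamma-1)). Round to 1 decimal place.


Step 1: (gamma-1)/2 * M^2 = 0.2 * 2.1025 = 0.4205
Step 2: 1 + 0.4205 = 1.4205
Step 3: Exponent gamma/(gamma-1) = 3.5
Step 4: P0 = 40232 * 1.4205^3.5 = 137440.9 Pa

137440.9


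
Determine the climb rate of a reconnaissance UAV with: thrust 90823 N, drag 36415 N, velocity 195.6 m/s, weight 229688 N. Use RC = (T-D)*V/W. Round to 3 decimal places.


Step 1: Excess thrust = T - D = 90823 - 36415 = 54408 N
Step 2: Excess power = 54408 * 195.6 = 10642204.8 W
Step 3: RC = 10642204.8 / 229688 = 46.333 m/s

46.333


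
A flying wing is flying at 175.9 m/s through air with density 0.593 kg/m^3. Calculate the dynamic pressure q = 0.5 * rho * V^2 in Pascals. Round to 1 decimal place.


Step 1: V^2 = 175.9^2 = 30940.81
Step 2: q = 0.5 * 0.593 * 30940.81
Step 3: q = 9174.0 Pa

9174.0


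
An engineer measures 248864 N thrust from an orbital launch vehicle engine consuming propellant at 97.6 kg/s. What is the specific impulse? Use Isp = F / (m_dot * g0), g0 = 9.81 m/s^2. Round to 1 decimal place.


Step 1: m_dot * g0 = 97.6 * 9.81 = 957.46
Step 2: Isp = 248864 / 957.46 = 259.9 s

259.9


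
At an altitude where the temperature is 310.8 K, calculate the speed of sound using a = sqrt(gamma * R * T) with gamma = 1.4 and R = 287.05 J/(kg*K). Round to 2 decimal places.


Step 1: gamma * R * T = 1.4 * 287.05 * 310.8 = 124901.196
Step 2: a = sqrt(124901.196) = 353.41 m/s

353.41


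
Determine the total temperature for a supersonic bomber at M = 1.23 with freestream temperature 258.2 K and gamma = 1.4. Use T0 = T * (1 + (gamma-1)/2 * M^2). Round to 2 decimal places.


Step 1: (gamma-1)/2 = 0.2
Step 2: M^2 = 1.5129
Step 3: 1 + 0.2 * 1.5129 = 1.30258
Step 4: T0 = 258.2 * 1.30258 = 336.33 K

336.33


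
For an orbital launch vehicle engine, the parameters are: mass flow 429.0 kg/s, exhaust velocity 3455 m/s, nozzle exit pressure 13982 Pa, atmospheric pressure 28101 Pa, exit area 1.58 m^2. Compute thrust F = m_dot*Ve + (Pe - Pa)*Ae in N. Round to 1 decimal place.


Step 1: Momentum thrust = m_dot * Ve = 429.0 * 3455 = 1482195.0 N
Step 2: Pressure thrust = (Pe - Pa) * Ae = (13982 - 28101) * 1.58 = -22308.02 N
Step 3: Total thrust F = 1482195.0 + -22308.02 = 1459887.0 N

1459887.0


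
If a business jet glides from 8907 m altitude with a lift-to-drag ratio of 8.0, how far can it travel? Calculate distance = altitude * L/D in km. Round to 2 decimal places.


Step 1: Glide distance = altitude * L/D = 8907 * 8.0 = 71256.0 m
Step 2: Convert to km: 71256.0 / 1000 = 71.26 km

71.26


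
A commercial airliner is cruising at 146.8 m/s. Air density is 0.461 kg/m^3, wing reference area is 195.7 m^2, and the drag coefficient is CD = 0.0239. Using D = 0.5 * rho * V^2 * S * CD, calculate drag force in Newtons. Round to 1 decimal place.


Step 1: Dynamic pressure q = 0.5 * 0.461 * 146.8^2 = 4967.3303 Pa
Step 2: Drag D = q * S * CD = 4967.3303 * 195.7 * 0.0239
Step 3: D = 23233.3 N

23233.3


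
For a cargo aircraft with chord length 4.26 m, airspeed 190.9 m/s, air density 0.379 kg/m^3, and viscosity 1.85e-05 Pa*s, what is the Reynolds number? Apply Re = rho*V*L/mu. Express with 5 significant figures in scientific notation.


Step 1: Numerator = rho * V * L = 0.379 * 190.9 * 4.26 = 308.215686
Step 2: Re = 308.215686 / 1.85e-05
Step 3: Re = 1.6660e+07

1.6660e+07


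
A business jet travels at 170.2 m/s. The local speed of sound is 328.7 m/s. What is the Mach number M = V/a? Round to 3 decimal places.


Step 1: M = V / a = 170.2 / 328.7
Step 2: M = 0.518

0.518


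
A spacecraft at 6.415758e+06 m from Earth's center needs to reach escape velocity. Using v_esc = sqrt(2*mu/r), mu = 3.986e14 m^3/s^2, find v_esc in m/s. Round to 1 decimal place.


Step 1: 2*mu/r = 2 * 3.986e14 / 6.415758e+06 = 124256557.0584
Step 2: v_esc = sqrt(124256557.0584) = 11147.0 m/s

11147.0


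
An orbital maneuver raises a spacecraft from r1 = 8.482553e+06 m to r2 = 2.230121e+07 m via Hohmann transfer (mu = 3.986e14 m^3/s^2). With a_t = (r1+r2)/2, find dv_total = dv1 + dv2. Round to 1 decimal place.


Step 1: Transfer semi-major axis a_t = (8.482553e+06 + 2.230121e+07) / 2 = 1.539188e+07 m
Step 2: v1 (circular at r1) = sqrt(mu/r1) = 6854.97 m/s
Step 3: v_t1 = sqrt(mu*(2/r1 - 1/a_t)) = 8251.33 m/s
Step 4: dv1 = |8251.33 - 6854.97| = 1396.36 m/s
Step 5: v2 (circular at r2) = 4227.7 m/s, v_t2 = 3138.5 m/s
Step 6: dv2 = |4227.7 - 3138.5| = 1089.2 m/s
Step 7: Total delta-v = 1396.36 + 1089.2 = 2485.6 m/s

2485.6


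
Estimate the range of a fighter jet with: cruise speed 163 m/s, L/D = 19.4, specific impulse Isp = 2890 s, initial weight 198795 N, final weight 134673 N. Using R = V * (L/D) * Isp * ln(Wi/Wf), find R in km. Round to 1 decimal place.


Step 1: Coefficient = V * (L/D) * Isp = 163 * 19.4 * 2890 = 9138758.0 m
Step 2: Wi/Wf = 198795 / 134673 = 1.476131
Step 3: ln(1.476131) = 0.389425
Step 4: R = 9138758.0 * 0.389425 = 3558856.5 m = 3558.9 km

3558.9


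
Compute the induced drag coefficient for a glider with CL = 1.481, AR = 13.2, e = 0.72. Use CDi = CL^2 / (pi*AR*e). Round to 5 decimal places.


Step 1: CL^2 = 1.481^2 = 2.193361
Step 2: pi * AR * e = 3.14159 * 13.2 * 0.72 = 29.857697
Step 3: CDi = 2.193361 / 29.857697 = 0.07346

0.07346


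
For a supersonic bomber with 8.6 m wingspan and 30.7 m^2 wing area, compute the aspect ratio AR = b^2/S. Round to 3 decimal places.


Step 1: b^2 = 8.6^2 = 73.96
Step 2: AR = 73.96 / 30.7 = 2.409

2.409


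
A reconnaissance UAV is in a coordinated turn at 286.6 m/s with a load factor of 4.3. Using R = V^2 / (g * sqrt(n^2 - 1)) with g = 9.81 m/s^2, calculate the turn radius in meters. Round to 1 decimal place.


Step 1: V^2 = 286.6^2 = 82139.56
Step 2: n^2 - 1 = 4.3^2 - 1 = 17.49
Step 3: sqrt(17.49) = 4.182105
Step 4: R = 82139.56 / (9.81 * 4.182105) = 2002.1 m

2002.1


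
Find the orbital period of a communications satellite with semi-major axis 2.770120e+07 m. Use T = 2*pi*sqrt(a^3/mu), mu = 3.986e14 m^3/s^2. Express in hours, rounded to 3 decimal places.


Step 1: a^3 / mu = 2.125670e+22 / 3.986e14 = 5.332839e+07
Step 2: sqrt(5.332839e+07) = 7302.6288 s
Step 3: T = 2*pi * 7302.6288 = 45883.77 s
Step 4: T in hours = 45883.77 / 3600 = 12.745 hours

12.745


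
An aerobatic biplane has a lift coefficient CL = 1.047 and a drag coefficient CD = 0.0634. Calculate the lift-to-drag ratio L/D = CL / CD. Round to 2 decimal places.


Step 1: L/D = CL / CD = 1.047 / 0.0634
Step 2: L/D = 16.51

16.51


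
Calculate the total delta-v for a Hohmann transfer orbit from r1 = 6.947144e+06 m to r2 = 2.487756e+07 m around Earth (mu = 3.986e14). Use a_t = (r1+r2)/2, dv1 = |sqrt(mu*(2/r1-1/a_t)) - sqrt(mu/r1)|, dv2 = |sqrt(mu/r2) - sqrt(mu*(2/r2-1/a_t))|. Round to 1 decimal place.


Step 1: Transfer semi-major axis a_t = (6.947144e+06 + 2.487756e+07) / 2 = 1.591235e+07 m
Step 2: v1 (circular at r1) = sqrt(mu/r1) = 7574.7 m/s
Step 3: v_t1 = sqrt(mu*(2/r1 - 1/a_t)) = 9471.14 m/s
Step 4: dv1 = |9471.14 - 7574.7| = 1896.44 m/s
Step 5: v2 (circular at r2) = 4002.81 m/s, v_t2 = 2644.85 m/s
Step 6: dv2 = |4002.81 - 2644.85| = 1357.96 m/s
Step 7: Total delta-v = 1896.44 + 1357.96 = 3254.4 m/s

3254.4


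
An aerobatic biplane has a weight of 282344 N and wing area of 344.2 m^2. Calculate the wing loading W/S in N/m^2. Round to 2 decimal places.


Step 1: Wing loading = W / S = 282344 / 344.2
Step 2: Wing loading = 820.29 N/m^2

820.29


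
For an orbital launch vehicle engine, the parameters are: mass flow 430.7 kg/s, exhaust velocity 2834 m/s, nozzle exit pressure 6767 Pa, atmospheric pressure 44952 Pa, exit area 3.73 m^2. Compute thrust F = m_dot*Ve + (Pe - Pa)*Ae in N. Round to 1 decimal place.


Step 1: Momentum thrust = m_dot * Ve = 430.7 * 2834 = 1220603.8 N
Step 2: Pressure thrust = (Pe - Pa) * Ae = (6767 - 44952) * 3.73 = -142430.05 N
Step 3: Total thrust F = 1220603.8 + -142430.05 = 1078173.8 N

1078173.8


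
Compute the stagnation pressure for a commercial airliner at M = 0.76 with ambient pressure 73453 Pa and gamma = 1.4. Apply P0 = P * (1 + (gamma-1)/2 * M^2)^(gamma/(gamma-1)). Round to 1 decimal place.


Step 1: (gamma-1)/2 * M^2 = 0.2 * 0.5776 = 0.11552
Step 2: 1 + 0.11552 = 1.11552
Step 3: Exponent gamma/(gamma-1) = 3.5
Step 4: P0 = 73453 * 1.11552^3.5 = 107691.2 Pa

107691.2


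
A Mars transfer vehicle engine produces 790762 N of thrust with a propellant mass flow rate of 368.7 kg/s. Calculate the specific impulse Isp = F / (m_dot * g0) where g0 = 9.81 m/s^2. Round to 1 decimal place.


Step 1: m_dot * g0 = 368.7 * 9.81 = 3616.95
Step 2: Isp = 790762 / 3616.95 = 218.6 s

218.6


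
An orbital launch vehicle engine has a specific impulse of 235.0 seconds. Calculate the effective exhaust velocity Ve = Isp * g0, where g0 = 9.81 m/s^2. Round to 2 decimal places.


Step 1: Ve = Isp * g0 = 235.0 * 9.81
Step 2: Ve = 2305.35 m/s

2305.35


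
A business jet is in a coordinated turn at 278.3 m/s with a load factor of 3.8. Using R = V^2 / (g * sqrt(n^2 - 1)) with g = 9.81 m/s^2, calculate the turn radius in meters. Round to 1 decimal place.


Step 1: V^2 = 278.3^2 = 77450.89
Step 2: n^2 - 1 = 3.8^2 - 1 = 13.44
Step 3: sqrt(13.44) = 3.666061
Step 4: R = 77450.89 / (9.81 * 3.666061) = 2153.6 m

2153.6


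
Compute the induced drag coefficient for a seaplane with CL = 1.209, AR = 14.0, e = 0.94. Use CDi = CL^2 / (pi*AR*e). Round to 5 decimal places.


Step 1: CL^2 = 1.209^2 = 1.461681
Step 2: pi * AR * e = 3.14159 * 14.0 * 0.94 = 41.343359
Step 3: CDi = 1.461681 / 41.343359 = 0.03535

0.03535


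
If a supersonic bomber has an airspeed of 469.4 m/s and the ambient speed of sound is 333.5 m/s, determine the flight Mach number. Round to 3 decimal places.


Step 1: M = V / a = 469.4 / 333.5
Step 2: M = 1.407

1.407


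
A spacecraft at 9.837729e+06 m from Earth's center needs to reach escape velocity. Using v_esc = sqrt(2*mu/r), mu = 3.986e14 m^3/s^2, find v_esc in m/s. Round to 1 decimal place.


Step 1: 2*mu/r = 2 * 3.986e14 / 9.837729e+06 = 81034962.439
Step 2: v_esc = sqrt(81034962.439) = 9001.9 m/s

9001.9


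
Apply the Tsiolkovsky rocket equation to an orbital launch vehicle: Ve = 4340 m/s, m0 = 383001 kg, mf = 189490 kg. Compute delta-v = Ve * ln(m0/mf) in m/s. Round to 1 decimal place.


Step 1: Mass ratio m0/mf = 383001 / 189490 = 2.02122
Step 2: ln(2.02122) = 0.703701
Step 3: delta-v = 4340 * 0.703701 = 3054.1 m/s

3054.1


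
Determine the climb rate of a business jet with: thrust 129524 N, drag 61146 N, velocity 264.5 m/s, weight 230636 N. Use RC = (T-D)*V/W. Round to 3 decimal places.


Step 1: Excess thrust = T - D = 129524 - 61146 = 68378 N
Step 2: Excess power = 68378 * 264.5 = 18085981.0 W
Step 3: RC = 18085981.0 / 230636 = 78.418 m/s

78.418


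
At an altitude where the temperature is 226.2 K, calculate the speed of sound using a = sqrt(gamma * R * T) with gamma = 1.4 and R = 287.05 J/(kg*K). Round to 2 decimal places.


Step 1: gamma * R * T = 1.4 * 287.05 * 226.2 = 90902.994
Step 2: a = sqrt(90902.994) = 301.50 m/s

301.50


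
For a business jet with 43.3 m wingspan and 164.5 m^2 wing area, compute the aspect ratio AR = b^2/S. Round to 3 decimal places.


Step 1: b^2 = 43.3^2 = 1874.89
Step 2: AR = 1874.89 / 164.5 = 11.398

11.398


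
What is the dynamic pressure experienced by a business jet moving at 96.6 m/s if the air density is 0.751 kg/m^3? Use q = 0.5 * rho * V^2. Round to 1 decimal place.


Step 1: V^2 = 96.6^2 = 9331.56
Step 2: q = 0.5 * 0.751 * 9331.56
Step 3: q = 3504.0 Pa

3504.0


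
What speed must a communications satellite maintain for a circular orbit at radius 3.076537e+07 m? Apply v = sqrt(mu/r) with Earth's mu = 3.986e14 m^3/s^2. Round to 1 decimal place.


Step 1: mu / r = 3.986e14 / 3.076537e+07 = 12956125.6699
Step 2: v = sqrt(12956125.6699) = 3599.5 m/s

3599.5


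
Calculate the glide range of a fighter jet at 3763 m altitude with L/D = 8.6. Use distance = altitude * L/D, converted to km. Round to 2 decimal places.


Step 1: Glide distance = altitude * L/D = 3763 * 8.6 = 32361.8 m
Step 2: Convert to km: 32361.8 / 1000 = 32.36 km

32.36


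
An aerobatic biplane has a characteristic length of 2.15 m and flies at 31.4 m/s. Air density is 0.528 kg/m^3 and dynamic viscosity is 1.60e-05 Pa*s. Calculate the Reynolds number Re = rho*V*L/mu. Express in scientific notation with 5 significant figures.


Step 1: Numerator = rho * V * L = 0.528 * 31.4 * 2.15 = 35.64528
Step 2: Re = 35.64528 / 1.60e-05
Step 3: Re = 2.2278e+06

2.2278e+06


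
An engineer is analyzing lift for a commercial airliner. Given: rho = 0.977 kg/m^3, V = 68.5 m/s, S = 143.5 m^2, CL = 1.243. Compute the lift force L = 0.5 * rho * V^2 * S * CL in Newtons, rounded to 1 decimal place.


Step 1: Calculate dynamic pressure q = 0.5 * 0.977 * 68.5^2 = 0.5 * 0.977 * 4692.25 = 2292.1641 Pa
Step 2: Multiply by wing area and lift coefficient: L = 2292.1641 * 143.5 * 1.243
Step 3: L = 328925.5519 * 1.243 = 408854.5 N

408854.5


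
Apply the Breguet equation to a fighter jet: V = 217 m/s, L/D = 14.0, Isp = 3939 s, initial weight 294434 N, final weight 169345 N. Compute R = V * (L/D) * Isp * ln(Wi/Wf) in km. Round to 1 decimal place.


Step 1: Coefficient = V * (L/D) * Isp = 217 * 14.0 * 3939 = 11966682.0 m
Step 2: Wi/Wf = 294434 / 169345 = 1.738664
Step 3: ln(1.738664) = 0.553117
Step 4: R = 11966682.0 * 0.553117 = 6618973.0 m = 6619.0 km

6619.0


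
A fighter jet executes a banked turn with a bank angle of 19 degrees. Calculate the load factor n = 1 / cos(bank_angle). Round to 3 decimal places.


Step 1: Convert 19 degrees to radians = 0.331613
Step 2: cos(19 deg) = 0.945519
Step 3: n = 1 / 0.945519 = 1.058

1.058


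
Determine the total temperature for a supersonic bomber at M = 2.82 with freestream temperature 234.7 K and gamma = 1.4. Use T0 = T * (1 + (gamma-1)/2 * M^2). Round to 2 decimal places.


Step 1: (gamma-1)/2 = 0.2
Step 2: M^2 = 7.9524
Step 3: 1 + 0.2 * 7.9524 = 2.59048
Step 4: T0 = 234.7 * 2.59048 = 607.99 K

607.99


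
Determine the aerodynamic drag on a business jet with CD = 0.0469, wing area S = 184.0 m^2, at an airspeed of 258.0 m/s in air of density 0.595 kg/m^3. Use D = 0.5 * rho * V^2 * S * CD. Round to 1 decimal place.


Step 1: Dynamic pressure q = 0.5 * 0.595 * 258.0^2 = 19802.79 Pa
Step 2: Drag D = q * S * CD = 19802.79 * 184.0 * 0.0469
Step 3: D = 170890.2 N

170890.2


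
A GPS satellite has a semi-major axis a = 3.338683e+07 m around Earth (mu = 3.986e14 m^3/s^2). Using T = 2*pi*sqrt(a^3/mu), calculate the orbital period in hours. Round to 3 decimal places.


Step 1: a^3 / mu = 3.721565e+22 / 3.986e14 = 9.336589e+07
Step 2: sqrt(9.336589e+07) = 9662.6029 s
Step 3: T = 2*pi * 9662.6029 = 60711.92 s
Step 4: T in hours = 60711.92 / 3600 = 16.864 hours

16.864


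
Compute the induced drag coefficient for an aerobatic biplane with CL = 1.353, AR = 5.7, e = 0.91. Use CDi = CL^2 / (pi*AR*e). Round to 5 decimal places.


Step 1: CL^2 = 1.353^2 = 1.830609
Step 2: pi * AR * e = 3.14159 * 5.7 * 0.91 = 16.295441
Step 3: CDi = 1.830609 / 16.295441 = 0.11234

0.11234


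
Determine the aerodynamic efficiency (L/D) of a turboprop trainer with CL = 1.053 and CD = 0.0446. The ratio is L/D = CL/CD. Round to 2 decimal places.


Step 1: L/D = CL / CD = 1.053 / 0.0446
Step 2: L/D = 23.61

23.61


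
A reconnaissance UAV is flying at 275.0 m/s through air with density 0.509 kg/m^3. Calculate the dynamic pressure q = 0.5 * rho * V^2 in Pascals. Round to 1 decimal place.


Step 1: V^2 = 275.0^2 = 75625.0
Step 2: q = 0.5 * 0.509 * 75625.0
Step 3: q = 19246.6 Pa

19246.6


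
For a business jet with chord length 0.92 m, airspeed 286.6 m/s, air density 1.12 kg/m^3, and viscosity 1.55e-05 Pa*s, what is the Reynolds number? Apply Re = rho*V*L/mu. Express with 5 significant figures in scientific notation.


Step 1: Numerator = rho * V * L = 1.12 * 286.6 * 0.92 = 295.31264
Step 2: Re = 295.31264 / 1.55e-05
Step 3: Re = 1.9052e+07

1.9052e+07


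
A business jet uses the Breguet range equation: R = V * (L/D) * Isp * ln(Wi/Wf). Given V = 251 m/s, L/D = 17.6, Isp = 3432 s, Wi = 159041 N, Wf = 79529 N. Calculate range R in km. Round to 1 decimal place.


Step 1: Coefficient = V * (L/D) * Isp = 251 * 17.6 * 3432 = 15161203.2 m
Step 2: Wi/Wf = 159041 / 79529 = 1.999786
Step 3: ln(1.999786) = 0.69304
Step 4: R = 15161203.2 * 0.69304 = 10507324.7 m = 10507.3 km

10507.3


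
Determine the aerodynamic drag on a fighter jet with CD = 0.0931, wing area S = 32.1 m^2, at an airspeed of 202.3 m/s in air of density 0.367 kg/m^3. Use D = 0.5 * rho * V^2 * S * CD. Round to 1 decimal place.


Step 1: Dynamic pressure q = 0.5 * 0.367 * 202.3^2 = 7509.7907 Pa
Step 2: Drag D = q * S * CD = 7509.7907 * 32.1 * 0.0931
Step 3: D = 22443.1 N

22443.1


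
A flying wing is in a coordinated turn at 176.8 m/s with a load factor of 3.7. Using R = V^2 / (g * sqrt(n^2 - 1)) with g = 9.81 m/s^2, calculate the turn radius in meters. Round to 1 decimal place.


Step 1: V^2 = 176.8^2 = 31258.24
Step 2: n^2 - 1 = 3.7^2 - 1 = 12.69
Step 3: sqrt(12.69) = 3.562303
Step 4: R = 31258.24 / (9.81 * 3.562303) = 894.5 m

894.5


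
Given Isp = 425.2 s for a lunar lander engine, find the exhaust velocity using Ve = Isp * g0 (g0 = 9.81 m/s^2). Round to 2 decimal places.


Step 1: Ve = Isp * g0 = 425.2 * 9.81
Step 2: Ve = 4171.21 m/s

4171.21


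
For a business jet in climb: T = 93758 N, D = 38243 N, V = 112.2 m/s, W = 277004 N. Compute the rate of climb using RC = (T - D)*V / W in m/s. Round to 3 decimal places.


Step 1: Excess thrust = T - D = 93758 - 38243 = 55515 N
Step 2: Excess power = 55515 * 112.2 = 6228783.0 W
Step 3: RC = 6228783.0 / 277004 = 22.486 m/s

22.486


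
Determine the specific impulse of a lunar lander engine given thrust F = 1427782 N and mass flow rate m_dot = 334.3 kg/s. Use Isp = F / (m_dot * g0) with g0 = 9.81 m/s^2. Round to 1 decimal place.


Step 1: m_dot * g0 = 334.3 * 9.81 = 3279.48
Step 2: Isp = 1427782 / 3279.48 = 435.4 s

435.4


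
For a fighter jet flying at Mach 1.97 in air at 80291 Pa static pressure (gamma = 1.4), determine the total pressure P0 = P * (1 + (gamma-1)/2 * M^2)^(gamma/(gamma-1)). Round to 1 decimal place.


Step 1: (gamma-1)/2 * M^2 = 0.2 * 3.8809 = 0.77618
Step 2: 1 + 0.77618 = 1.77618
Step 3: Exponent gamma/(gamma-1) = 3.5
Step 4: P0 = 80291 * 1.77618^3.5 = 599613.3 Pa

599613.3


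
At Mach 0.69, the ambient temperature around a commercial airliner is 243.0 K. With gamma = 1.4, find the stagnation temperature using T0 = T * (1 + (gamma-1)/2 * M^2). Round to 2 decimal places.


Step 1: (gamma-1)/2 = 0.2
Step 2: M^2 = 0.4761
Step 3: 1 + 0.2 * 0.4761 = 1.09522
Step 4: T0 = 243.0 * 1.09522 = 266.14 K

266.14


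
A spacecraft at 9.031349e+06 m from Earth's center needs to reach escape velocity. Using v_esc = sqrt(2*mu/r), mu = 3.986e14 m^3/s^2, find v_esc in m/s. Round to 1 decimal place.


Step 1: 2*mu/r = 2 * 3.986e14 / 9.031349e+06 = 88270312.6631
Step 2: v_esc = sqrt(88270312.6631) = 9395.2 m/s

9395.2


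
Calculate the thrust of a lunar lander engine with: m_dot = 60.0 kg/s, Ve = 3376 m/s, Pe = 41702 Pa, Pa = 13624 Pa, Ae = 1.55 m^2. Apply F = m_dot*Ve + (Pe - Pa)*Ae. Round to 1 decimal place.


Step 1: Momentum thrust = m_dot * Ve = 60.0 * 3376 = 202560.0 N
Step 2: Pressure thrust = (Pe - Pa) * Ae = (41702 - 13624) * 1.55 = 43520.90 N
Step 3: Total thrust F = 202560.0 + 43520.90 = 246080.9 N

246080.9


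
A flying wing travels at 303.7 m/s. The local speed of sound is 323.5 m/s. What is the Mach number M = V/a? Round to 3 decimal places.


Step 1: M = V / a = 303.7 / 323.5
Step 2: M = 0.939

0.939


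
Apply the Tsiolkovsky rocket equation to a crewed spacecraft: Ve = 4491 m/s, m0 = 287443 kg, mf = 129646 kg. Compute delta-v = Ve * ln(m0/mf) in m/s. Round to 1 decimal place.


Step 1: Mass ratio m0/mf = 287443 / 129646 = 2.217137
Step 2: ln(2.217137) = 0.796217
Step 3: delta-v = 4491 * 0.796217 = 3575.8 m/s

3575.8


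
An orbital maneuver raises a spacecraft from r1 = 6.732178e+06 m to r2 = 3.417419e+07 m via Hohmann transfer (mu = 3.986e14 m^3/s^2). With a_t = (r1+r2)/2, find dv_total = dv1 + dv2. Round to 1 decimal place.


Step 1: Transfer semi-major axis a_t = (6.732178e+06 + 3.417419e+07) / 2 = 2.045318e+07 m
Step 2: v1 (circular at r1) = sqrt(mu/r1) = 7694.69 m/s
Step 3: v_t1 = sqrt(mu*(2/r1 - 1/a_t)) = 9946.25 m/s
Step 4: dv1 = |9946.25 - 7694.69| = 2251.57 m/s
Step 5: v2 (circular at r2) = 3415.23 m/s, v_t2 = 1959.37 m/s
Step 6: dv2 = |3415.23 - 1959.37| = 1455.85 m/s
Step 7: Total delta-v = 2251.57 + 1455.85 = 3707.4 m/s

3707.4


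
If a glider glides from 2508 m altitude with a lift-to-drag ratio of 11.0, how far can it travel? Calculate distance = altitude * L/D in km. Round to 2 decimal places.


Step 1: Glide distance = altitude * L/D = 2508 * 11.0 = 27588.0 m
Step 2: Convert to km: 27588.0 / 1000 = 27.59 km

27.59


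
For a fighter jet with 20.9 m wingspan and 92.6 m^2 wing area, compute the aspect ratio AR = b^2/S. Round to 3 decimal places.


Step 1: b^2 = 20.9^2 = 436.81
Step 2: AR = 436.81 / 92.6 = 4.717

4.717


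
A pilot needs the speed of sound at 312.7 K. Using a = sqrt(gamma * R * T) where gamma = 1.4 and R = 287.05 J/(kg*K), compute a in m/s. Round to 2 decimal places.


Step 1: gamma * R * T = 1.4 * 287.05 * 312.7 = 125664.749
Step 2: a = sqrt(125664.749) = 354.49 m/s

354.49


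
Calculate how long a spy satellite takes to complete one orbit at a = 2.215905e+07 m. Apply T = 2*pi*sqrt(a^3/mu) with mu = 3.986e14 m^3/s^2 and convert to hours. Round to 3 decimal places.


Step 1: a^3 / mu = 1.088061e+22 / 3.986e14 = 2.729708e+07
Step 2: sqrt(2.729708e+07) = 5224.6603 s
Step 3: T = 2*pi * 5224.6603 = 32827.51 s
Step 4: T in hours = 32827.51 / 3600 = 9.119 hours

9.119


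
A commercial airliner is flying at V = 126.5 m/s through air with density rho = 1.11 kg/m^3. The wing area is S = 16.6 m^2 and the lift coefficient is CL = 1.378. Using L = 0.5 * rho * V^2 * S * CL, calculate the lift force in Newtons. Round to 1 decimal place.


Step 1: Calculate dynamic pressure q = 0.5 * 1.11 * 126.5^2 = 0.5 * 1.11 * 16002.25 = 8881.2488 Pa
Step 2: Multiply by wing area and lift coefficient: L = 8881.2488 * 16.6 * 1.378
Step 3: L = 147428.7293 * 1.378 = 203156.8 N

203156.8


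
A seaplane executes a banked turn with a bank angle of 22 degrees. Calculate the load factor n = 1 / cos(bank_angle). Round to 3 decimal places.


Step 1: Convert 22 degrees to radians = 0.383972
Step 2: cos(22 deg) = 0.927184
Step 3: n = 1 / 0.927184 = 1.079

1.079


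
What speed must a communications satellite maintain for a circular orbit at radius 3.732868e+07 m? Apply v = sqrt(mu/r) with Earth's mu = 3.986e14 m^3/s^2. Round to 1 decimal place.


Step 1: mu / r = 3.986e14 / 3.732868e+07 = 10678116.6653
Step 2: v = sqrt(10678116.6653) = 3267.7 m/s

3267.7


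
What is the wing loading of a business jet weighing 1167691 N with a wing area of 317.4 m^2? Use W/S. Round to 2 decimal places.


Step 1: Wing loading = W / S = 1167691 / 317.4
Step 2: Wing loading = 3678.93 N/m^2

3678.93


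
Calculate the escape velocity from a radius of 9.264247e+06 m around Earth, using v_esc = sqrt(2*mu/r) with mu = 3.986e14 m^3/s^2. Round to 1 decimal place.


Step 1: 2*mu/r = 2 * 3.986e14 / 9.264247e+06 = 86051246.2589
Step 2: v_esc = sqrt(86051246.2589) = 9276.4 m/s

9276.4


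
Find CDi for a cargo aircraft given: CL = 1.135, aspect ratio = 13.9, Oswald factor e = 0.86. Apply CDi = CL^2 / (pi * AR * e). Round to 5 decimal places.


Step 1: CL^2 = 1.135^2 = 1.288225
Step 2: pi * AR * e = 3.14159 * 13.9 * 0.86 = 37.554599
Step 3: CDi = 1.288225 / 37.554599 = 0.03430

0.03430


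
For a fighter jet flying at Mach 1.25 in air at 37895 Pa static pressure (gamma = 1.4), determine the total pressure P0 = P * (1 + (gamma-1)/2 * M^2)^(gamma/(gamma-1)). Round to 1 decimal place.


Step 1: (gamma-1)/2 * M^2 = 0.2 * 1.5625 = 0.3125
Step 2: 1 + 0.3125 = 1.3125
Step 3: Exponent gamma/(gamma-1) = 3.5
Step 4: P0 = 37895 * 1.3125^3.5 = 98158.9 Pa

98158.9


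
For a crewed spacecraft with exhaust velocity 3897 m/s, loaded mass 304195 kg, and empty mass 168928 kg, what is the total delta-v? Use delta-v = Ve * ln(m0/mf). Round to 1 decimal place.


Step 1: Mass ratio m0/mf = 304195 / 168928 = 1.800738
Step 2: ln(1.800738) = 0.588196
Step 3: delta-v = 3897 * 0.588196 = 2292.2 m/s

2292.2


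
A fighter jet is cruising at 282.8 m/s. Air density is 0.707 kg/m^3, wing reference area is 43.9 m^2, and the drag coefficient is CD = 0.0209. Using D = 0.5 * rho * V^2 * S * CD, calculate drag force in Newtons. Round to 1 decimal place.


Step 1: Dynamic pressure q = 0.5 * 0.707 * 282.8^2 = 28271.4594 Pa
Step 2: Drag D = q * S * CD = 28271.4594 * 43.9 * 0.0209
Step 3: D = 25939.3 N

25939.3


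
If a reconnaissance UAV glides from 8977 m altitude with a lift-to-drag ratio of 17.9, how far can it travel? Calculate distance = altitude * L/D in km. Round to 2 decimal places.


Step 1: Glide distance = altitude * L/D = 8977 * 17.9 = 160688.3 m
Step 2: Convert to km: 160688.3 / 1000 = 160.69 km

160.69


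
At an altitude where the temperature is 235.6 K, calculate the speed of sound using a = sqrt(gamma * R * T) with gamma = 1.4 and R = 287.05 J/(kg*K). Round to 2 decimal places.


Step 1: gamma * R * T = 1.4 * 287.05 * 235.6 = 94680.572
Step 2: a = sqrt(94680.572) = 307.70 m/s

307.70


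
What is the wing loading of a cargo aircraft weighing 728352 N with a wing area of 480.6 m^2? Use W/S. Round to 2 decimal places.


Step 1: Wing loading = W / S = 728352 / 480.6
Step 2: Wing loading = 1515.51 N/m^2

1515.51


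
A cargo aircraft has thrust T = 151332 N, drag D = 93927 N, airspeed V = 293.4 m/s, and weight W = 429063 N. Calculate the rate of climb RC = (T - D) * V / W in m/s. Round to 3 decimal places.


Step 1: Excess thrust = T - D = 151332 - 93927 = 57405 N
Step 2: Excess power = 57405 * 293.4 = 16842627.0 W
Step 3: RC = 16842627.0 / 429063 = 39.254 m/s

39.254


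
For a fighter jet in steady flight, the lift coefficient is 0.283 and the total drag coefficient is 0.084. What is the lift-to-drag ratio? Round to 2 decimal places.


Step 1: L/D = CL / CD = 0.283 / 0.084
Step 2: L/D = 3.37

3.37


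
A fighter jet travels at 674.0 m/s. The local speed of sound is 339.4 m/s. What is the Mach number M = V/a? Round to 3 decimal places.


Step 1: M = V / a = 674.0 / 339.4
Step 2: M = 1.986

1.986


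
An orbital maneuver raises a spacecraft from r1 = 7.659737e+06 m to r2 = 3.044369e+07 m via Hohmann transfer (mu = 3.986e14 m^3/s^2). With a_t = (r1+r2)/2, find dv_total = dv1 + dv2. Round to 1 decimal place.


Step 1: Transfer semi-major axis a_t = (7.659737e+06 + 3.044369e+07) / 2 = 1.905171e+07 m
Step 2: v1 (circular at r1) = sqrt(mu/r1) = 7213.76 m/s
Step 3: v_t1 = sqrt(mu*(2/r1 - 1/a_t)) = 9118.92 m/s
Step 4: dv1 = |9118.92 - 7213.76| = 1905.16 m/s
Step 5: v2 (circular at r2) = 3618.43 m/s, v_t2 = 2294.35 m/s
Step 6: dv2 = |3618.43 - 2294.35| = 1324.08 m/s
Step 7: Total delta-v = 1905.16 + 1324.08 = 3229.2 m/s

3229.2


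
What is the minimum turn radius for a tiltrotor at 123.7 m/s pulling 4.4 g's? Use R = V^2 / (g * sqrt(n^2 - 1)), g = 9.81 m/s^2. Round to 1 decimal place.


Step 1: V^2 = 123.7^2 = 15301.69
Step 2: n^2 - 1 = 4.4^2 - 1 = 18.36
Step 3: sqrt(18.36) = 4.284857
Step 4: R = 15301.69 / (9.81 * 4.284857) = 364.0 m

364.0


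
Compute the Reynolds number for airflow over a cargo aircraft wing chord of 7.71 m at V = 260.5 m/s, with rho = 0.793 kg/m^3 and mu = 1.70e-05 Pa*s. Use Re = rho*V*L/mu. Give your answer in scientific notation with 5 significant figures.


Step 1: Numerator = rho * V * L = 0.793 * 260.5 * 7.71 = 1592.704815
Step 2: Re = 1592.704815 / 1.70e-05
Step 3: Re = 9.3689e+07

9.3689e+07


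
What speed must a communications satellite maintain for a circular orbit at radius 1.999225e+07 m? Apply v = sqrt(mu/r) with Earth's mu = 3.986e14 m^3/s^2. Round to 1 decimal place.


Step 1: mu / r = 3.986e14 / 1.999225e+07 = 19937725.8688
Step 2: v = sqrt(19937725.8688) = 4465.2 m/s

4465.2


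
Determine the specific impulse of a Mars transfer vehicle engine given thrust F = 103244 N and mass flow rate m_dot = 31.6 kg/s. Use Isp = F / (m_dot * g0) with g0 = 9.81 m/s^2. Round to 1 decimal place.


Step 1: m_dot * g0 = 31.6 * 9.81 = 310.0
Step 2: Isp = 103244 / 310.0 = 333.0 s

333.0


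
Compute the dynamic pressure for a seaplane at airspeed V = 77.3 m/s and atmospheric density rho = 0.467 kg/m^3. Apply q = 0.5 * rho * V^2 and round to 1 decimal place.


Step 1: V^2 = 77.3^2 = 5975.29
Step 2: q = 0.5 * 0.467 * 5975.29
Step 3: q = 1395.2 Pa

1395.2


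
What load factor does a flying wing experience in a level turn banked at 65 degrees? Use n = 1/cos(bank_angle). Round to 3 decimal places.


Step 1: Convert 65 degrees to radians = 1.134464
Step 2: cos(65 deg) = 0.422618
Step 3: n = 1 / 0.422618 = 2.366

2.366


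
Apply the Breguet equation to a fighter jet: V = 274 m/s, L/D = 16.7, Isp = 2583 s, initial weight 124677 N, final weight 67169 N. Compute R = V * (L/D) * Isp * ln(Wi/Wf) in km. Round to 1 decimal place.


Step 1: Coefficient = V * (L/D) * Isp = 274 * 16.7 * 2583 = 11819291.4 m
Step 2: Wi/Wf = 124677 / 67169 = 1.856169
Step 3: ln(1.856169) = 0.618515
Step 4: R = 11819291.4 * 0.618515 = 7310403.8 m = 7310.4 km

7310.4


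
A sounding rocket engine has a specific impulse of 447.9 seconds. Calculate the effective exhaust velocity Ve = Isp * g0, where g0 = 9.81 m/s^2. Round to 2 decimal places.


Step 1: Ve = Isp * g0 = 447.9 * 9.81
Step 2: Ve = 4393.90 m/s

4393.90


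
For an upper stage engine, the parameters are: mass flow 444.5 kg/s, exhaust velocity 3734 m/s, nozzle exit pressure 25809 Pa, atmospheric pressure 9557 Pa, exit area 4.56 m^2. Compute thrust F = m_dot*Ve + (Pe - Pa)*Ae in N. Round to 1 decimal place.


Step 1: Momentum thrust = m_dot * Ve = 444.5 * 3734 = 1659763.0 N
Step 2: Pressure thrust = (Pe - Pa) * Ae = (25809 - 9557) * 4.56 = 74109.12 N
Step 3: Total thrust F = 1659763.0 + 74109.12 = 1733872.1 N

1733872.1


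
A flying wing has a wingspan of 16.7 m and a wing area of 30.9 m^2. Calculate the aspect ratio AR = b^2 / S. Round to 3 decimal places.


Step 1: b^2 = 16.7^2 = 278.89
Step 2: AR = 278.89 / 30.9 = 9.026

9.026


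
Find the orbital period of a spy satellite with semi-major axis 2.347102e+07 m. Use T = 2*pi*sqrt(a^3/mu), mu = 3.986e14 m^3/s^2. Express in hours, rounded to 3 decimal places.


Step 1: a^3 / mu = 1.292992e+22 / 3.986e14 = 3.243834e+07
Step 2: sqrt(3.243834e+07) = 5695.4665 s
Step 3: T = 2*pi * 5695.4665 = 35785.67 s
Step 4: T in hours = 35785.67 / 3600 = 9.940 hours

9.940


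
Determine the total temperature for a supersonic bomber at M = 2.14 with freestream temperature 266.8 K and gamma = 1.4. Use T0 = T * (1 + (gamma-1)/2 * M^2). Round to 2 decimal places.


Step 1: (gamma-1)/2 = 0.2
Step 2: M^2 = 4.5796
Step 3: 1 + 0.2 * 4.5796 = 1.91592
Step 4: T0 = 266.8 * 1.91592 = 511.17 K

511.17


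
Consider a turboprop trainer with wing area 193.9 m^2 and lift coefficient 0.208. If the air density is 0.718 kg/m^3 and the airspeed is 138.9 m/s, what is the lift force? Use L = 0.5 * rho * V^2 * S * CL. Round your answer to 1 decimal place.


Step 1: Calculate dynamic pressure q = 0.5 * 0.718 * 138.9^2 = 0.5 * 0.718 * 19293.21 = 6926.2624 Pa
Step 2: Multiply by wing area and lift coefficient: L = 6926.2624 * 193.9 * 0.208
Step 3: L = 1343002.2774 * 0.208 = 279344.5 N

279344.5


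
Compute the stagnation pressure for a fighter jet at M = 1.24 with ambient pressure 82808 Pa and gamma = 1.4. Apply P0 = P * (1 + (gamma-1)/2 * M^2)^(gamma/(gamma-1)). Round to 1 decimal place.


Step 1: (gamma-1)/2 * M^2 = 0.2 * 1.5376 = 0.30752
Step 2: 1 + 0.30752 = 1.30752
Step 3: Exponent gamma/(gamma-1) = 3.5
Step 4: P0 = 82808 * 1.30752^3.5 = 211661.3 Pa

211661.3


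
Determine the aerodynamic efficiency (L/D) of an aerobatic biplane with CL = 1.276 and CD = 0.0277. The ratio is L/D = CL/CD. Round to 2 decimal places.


Step 1: L/D = CL / CD = 1.276 / 0.0277
Step 2: L/D = 46.06

46.06


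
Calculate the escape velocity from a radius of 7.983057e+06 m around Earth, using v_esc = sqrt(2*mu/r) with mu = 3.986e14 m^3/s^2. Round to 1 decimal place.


Step 1: 2*mu/r = 2 * 3.986e14 / 7.983057e+06 = 99861494.1619
Step 2: v_esc = sqrt(99861494.1619) = 9993.1 m/s

9993.1


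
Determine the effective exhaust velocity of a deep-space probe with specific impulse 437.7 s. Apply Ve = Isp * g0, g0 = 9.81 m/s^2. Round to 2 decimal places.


Step 1: Ve = Isp * g0 = 437.7 * 9.81
Step 2: Ve = 4293.84 m/s

4293.84


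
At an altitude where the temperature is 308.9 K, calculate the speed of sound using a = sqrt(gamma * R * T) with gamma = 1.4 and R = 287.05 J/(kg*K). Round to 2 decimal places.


Step 1: gamma * R * T = 1.4 * 287.05 * 308.9 = 124137.643
Step 2: a = sqrt(124137.643) = 352.33 m/s

352.33


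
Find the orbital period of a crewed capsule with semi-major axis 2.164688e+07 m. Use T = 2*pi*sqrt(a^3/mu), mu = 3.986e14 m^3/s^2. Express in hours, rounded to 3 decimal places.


Step 1: a^3 / mu = 1.014346e+22 / 3.986e14 = 2.544771e+07
Step 2: sqrt(2.544771e+07) = 5044.5719 s
Step 3: T = 2*pi * 5044.5719 = 31695.98 s
Step 4: T in hours = 31695.98 / 3600 = 8.804 hours

8.804


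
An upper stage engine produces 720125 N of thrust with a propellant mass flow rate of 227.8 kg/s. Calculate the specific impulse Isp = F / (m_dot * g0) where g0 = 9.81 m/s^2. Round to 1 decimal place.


Step 1: m_dot * g0 = 227.8 * 9.81 = 2234.72
Step 2: Isp = 720125 / 2234.72 = 322.2 s

322.2


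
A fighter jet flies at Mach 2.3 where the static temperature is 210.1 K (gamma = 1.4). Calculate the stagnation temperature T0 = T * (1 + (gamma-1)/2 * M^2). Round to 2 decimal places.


Step 1: (gamma-1)/2 = 0.2
Step 2: M^2 = 5.29
Step 3: 1 + 0.2 * 5.29 = 2.058
Step 4: T0 = 210.1 * 2.058 = 432.39 K

432.39


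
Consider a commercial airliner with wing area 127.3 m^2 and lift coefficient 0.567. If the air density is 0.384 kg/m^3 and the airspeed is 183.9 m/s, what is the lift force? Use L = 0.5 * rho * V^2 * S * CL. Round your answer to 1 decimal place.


Step 1: Calculate dynamic pressure q = 0.5 * 0.384 * 183.9^2 = 0.5 * 0.384 * 33819.21 = 6493.2883 Pa
Step 2: Multiply by wing area and lift coefficient: L = 6493.2883 * 127.3 * 0.567
Step 3: L = 826595.6031 * 0.567 = 468679.7 N

468679.7


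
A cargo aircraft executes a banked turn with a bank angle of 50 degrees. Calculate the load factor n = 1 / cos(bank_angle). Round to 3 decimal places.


Step 1: Convert 50 degrees to radians = 0.872665
Step 2: cos(50 deg) = 0.642788
Step 3: n = 1 / 0.642788 = 1.556

1.556


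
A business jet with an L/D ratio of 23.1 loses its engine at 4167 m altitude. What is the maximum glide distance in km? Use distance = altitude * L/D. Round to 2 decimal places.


Step 1: Glide distance = altitude * L/D = 4167 * 23.1 = 96257.7 m
Step 2: Convert to km: 96257.7 / 1000 = 96.26 km

96.26


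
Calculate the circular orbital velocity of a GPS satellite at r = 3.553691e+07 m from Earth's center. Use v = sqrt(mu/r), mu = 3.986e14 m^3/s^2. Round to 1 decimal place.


Step 1: mu / r = 3.986e14 / 3.553691e+07 = 11216507.0064
Step 2: v = sqrt(11216507.0064) = 3349.1 m/s

3349.1


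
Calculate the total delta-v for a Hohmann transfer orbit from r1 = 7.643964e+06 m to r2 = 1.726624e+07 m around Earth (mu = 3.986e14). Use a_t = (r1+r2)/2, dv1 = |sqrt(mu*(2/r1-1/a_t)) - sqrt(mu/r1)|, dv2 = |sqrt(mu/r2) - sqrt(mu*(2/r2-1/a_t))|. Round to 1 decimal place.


Step 1: Transfer semi-major axis a_t = (7.643964e+06 + 1.726624e+07) / 2 = 1.245510e+07 m
Step 2: v1 (circular at r1) = sqrt(mu/r1) = 7221.2 m/s
Step 3: v_t1 = sqrt(mu*(2/r1 - 1/a_t)) = 8502.26 m/s
Step 4: dv1 = |8502.26 - 7221.2| = 1281.06 m/s
Step 5: v2 (circular at r2) = 4804.74 m/s, v_t2 = 3764.05 m/s
Step 6: dv2 = |4804.74 - 3764.05| = 1040.69 m/s
Step 7: Total delta-v = 1281.06 + 1040.69 = 2321.8 m/s

2321.8


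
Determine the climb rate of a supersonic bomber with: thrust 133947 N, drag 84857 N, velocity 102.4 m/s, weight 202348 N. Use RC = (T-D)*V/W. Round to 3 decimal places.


Step 1: Excess thrust = T - D = 133947 - 84857 = 49090 N
Step 2: Excess power = 49090 * 102.4 = 5026816.0 W
Step 3: RC = 5026816.0 / 202348 = 24.842 m/s

24.842


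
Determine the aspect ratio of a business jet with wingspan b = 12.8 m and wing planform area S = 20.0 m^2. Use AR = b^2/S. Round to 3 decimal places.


Step 1: b^2 = 12.8^2 = 163.84
Step 2: AR = 163.84 / 20.0 = 8.192

8.192


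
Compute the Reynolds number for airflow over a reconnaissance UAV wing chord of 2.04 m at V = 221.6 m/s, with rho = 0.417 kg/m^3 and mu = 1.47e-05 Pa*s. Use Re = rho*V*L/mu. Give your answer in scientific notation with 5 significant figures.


Step 1: Numerator = rho * V * L = 0.417 * 221.6 * 2.04 = 188.510688
Step 2: Re = 188.510688 / 1.47e-05
Step 3: Re = 1.2824e+07

1.2824e+07


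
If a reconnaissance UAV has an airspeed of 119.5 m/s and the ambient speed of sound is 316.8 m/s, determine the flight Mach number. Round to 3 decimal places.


Step 1: M = V / a = 119.5 / 316.8
Step 2: M = 0.377

0.377


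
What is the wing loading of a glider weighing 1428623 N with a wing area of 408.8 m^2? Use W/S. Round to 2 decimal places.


Step 1: Wing loading = W / S = 1428623 / 408.8
Step 2: Wing loading = 3494.67 N/m^2

3494.67


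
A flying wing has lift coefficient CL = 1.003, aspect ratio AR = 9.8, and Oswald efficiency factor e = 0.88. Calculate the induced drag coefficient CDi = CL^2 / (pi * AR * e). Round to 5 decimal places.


Step 1: CL^2 = 1.003^2 = 1.006009
Step 2: pi * AR * e = 3.14159 * 9.8 * 0.88 = 27.093095
Step 3: CDi = 1.006009 / 27.093095 = 0.03713

0.03713


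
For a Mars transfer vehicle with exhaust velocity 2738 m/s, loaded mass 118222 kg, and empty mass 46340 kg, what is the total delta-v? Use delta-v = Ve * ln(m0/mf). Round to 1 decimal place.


Step 1: Mass ratio m0/mf = 118222 / 46340 = 2.551187
Step 2: ln(2.551187) = 0.936559
Step 3: delta-v = 2738 * 0.936559 = 2564.3 m/s

2564.3


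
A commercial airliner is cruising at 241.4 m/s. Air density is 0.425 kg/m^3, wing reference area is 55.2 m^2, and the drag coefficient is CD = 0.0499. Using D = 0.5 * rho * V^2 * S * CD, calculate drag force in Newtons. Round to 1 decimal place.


Step 1: Dynamic pressure q = 0.5 * 0.425 * 241.4^2 = 12383.2165 Pa
Step 2: Drag D = q * S * CD = 12383.2165 * 55.2 * 0.0499
Step 3: D = 34109.3 N

34109.3
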